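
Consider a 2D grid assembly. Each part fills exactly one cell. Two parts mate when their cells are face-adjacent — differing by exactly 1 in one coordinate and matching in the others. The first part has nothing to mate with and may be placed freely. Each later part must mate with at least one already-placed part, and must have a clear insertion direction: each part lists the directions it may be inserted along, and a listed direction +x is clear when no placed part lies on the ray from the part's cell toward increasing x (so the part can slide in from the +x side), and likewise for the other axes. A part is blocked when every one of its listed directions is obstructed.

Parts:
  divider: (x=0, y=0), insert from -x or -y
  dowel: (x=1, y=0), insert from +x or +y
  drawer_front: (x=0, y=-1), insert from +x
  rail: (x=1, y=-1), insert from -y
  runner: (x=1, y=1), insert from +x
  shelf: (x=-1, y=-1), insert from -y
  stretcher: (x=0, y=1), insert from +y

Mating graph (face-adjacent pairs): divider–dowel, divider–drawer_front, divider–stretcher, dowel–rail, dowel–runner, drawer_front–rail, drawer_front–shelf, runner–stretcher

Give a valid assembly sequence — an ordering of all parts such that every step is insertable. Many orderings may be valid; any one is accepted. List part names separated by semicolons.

1. drawer_front@(0, -1) [+x clear] — {drawer_front}
2. shelf@(-1, -1) [-y clear] — {drawer_front, shelf}
3. divider@(0, 0) [-x clear] — {divider, drawer_front, shelf}
4. stretcher@(0, 1) [+y clear] — {divider, drawer_front, shelf, stretcher}
5. runner@(1, 1) [+x clear] — {divider, drawer_front, runner, shelf, stretcher}
6. dowel@(1, 0) [+x clear] — {divider, dowel, drawer_front, runner, shelf, stretcher}
7. rail@(1, -1) [-y clear] — {divider, dowel, drawer_front, rail, runner, shelf, stretcher}

drawer_front; shelf; divider; stretcher; runner; dowel; rail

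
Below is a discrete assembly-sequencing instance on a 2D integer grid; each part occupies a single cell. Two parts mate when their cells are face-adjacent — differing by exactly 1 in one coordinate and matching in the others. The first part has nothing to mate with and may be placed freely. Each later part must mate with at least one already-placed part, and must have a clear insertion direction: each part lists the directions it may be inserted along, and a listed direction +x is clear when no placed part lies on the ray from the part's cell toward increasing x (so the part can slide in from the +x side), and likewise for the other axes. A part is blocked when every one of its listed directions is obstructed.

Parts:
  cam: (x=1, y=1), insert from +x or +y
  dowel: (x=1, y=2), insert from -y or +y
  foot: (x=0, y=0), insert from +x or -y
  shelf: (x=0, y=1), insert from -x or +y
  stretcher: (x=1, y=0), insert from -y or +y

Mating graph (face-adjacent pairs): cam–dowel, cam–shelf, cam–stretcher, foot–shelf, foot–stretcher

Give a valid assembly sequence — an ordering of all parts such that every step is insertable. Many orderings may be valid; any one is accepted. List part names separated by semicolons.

stretcher; foot; shelf; cam; dowel

1. stretcher@(1, 0) [-y clear] — {stretcher}
2. foot@(0, 0) [-y clear] — {foot, stretcher}
3. shelf@(0, 1) [-x clear] — {foot, shelf, stretcher}
4. cam@(1, 1) [+x clear] — {cam, foot, shelf, stretcher}
5. dowel@(1, 2) [+y clear] — {cam, dowel, foot, shelf, stretcher}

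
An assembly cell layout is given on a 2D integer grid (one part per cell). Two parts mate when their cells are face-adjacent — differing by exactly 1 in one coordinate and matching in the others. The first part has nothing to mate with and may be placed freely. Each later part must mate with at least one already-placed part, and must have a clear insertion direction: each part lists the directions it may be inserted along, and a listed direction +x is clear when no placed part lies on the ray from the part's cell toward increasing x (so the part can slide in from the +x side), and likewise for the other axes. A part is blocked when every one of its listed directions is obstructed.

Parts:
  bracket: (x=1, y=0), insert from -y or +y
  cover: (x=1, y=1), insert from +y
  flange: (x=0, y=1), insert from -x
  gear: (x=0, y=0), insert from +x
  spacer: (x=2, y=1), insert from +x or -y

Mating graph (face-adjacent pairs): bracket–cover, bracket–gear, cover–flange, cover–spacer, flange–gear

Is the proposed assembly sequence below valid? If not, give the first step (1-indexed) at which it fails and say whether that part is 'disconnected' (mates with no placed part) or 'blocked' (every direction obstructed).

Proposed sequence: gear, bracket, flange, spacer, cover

1. gear@(0, 0) [+x clear] — {gear}
2. bracket@(1, 0) [-y clear] — {bracket, gear}
3. flange@(0, 1) [-x clear] — {bracket, flange, gear}
4. spacer@(2, 1) — no placed neighbour ⇒ disconnected

Invalid at step 4 (disconnected)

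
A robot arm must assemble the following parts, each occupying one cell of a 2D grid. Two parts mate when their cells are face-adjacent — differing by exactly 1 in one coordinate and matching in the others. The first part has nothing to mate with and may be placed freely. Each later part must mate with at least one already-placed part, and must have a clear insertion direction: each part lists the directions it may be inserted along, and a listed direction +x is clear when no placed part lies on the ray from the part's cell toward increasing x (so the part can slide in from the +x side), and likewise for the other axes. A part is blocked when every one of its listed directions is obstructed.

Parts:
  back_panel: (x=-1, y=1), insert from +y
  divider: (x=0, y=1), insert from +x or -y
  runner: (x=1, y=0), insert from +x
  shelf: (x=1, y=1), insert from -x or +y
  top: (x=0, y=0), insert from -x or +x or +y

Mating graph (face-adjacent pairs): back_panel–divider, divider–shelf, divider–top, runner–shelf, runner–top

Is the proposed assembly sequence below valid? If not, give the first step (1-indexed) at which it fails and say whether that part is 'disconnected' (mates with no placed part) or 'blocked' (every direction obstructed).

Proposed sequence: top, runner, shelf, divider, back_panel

1. top@(0, 0) [-x clear] — {top}
2. runner@(1, 0) [+x clear] — {runner, top}
3. shelf@(1, 1) [-x clear] — {runner, shelf, top}
4. divider@(0, 1) — +x/-y all obstructed ⇒ blocked

Invalid at step 4 (blocked)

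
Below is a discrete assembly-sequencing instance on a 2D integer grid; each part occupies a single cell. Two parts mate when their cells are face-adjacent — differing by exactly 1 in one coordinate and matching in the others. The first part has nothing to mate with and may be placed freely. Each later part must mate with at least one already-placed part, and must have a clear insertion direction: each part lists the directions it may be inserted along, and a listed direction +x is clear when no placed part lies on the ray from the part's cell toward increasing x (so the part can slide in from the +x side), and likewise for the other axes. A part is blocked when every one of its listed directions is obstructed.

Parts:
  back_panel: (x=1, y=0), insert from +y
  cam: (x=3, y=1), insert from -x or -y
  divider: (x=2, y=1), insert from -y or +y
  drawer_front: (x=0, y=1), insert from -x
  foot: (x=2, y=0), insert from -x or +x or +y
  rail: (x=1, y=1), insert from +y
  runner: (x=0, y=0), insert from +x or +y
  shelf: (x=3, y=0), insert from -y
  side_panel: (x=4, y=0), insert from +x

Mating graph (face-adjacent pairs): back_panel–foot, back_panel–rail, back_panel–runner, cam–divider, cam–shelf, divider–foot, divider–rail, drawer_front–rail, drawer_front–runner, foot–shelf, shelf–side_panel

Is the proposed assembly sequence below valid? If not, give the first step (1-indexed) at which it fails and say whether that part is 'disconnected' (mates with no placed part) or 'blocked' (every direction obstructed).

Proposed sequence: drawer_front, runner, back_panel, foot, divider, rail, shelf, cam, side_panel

1. drawer_front@(0, 1) [-x clear] — {drawer_front}
2. runner@(0, 0) [+x clear] — {drawer_front, runner}
3. back_panel@(1, 0) [+y clear] — {back_panel, drawer_front, runner}
4. foot@(2, 0) [+x clear] — {back_panel, drawer_front, foot, runner}
5. divider@(2, 1) [+y clear] — {back_panel, divider, drawer_front, foot, runner}
6. rail@(1, 1) [+y clear] — {back_panel, divider, drawer_front, foot, rail, runner}
7. shelf@(3, 0) [-y clear] — {back_panel, divider, drawer_front, foot, rail, runner, shelf}
8. cam@(3, 1) — -x/-y all obstructed ⇒ blocked

Invalid at step 8 (blocked)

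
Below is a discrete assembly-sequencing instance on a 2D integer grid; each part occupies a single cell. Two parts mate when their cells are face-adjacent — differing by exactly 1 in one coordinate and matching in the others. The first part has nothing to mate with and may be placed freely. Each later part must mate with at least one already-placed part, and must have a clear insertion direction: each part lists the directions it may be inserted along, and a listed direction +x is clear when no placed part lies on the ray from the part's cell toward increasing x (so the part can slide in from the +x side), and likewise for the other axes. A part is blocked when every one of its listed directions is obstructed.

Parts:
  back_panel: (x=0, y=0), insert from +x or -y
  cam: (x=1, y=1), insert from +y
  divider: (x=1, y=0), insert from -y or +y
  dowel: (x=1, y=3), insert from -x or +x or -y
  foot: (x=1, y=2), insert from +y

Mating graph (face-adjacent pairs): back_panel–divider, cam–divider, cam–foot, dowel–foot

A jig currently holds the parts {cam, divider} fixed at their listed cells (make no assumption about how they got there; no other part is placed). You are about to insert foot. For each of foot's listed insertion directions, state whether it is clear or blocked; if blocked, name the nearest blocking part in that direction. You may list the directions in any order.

+y: ray from foot(1, 2) has no placed part ⇒ clear

+y: clear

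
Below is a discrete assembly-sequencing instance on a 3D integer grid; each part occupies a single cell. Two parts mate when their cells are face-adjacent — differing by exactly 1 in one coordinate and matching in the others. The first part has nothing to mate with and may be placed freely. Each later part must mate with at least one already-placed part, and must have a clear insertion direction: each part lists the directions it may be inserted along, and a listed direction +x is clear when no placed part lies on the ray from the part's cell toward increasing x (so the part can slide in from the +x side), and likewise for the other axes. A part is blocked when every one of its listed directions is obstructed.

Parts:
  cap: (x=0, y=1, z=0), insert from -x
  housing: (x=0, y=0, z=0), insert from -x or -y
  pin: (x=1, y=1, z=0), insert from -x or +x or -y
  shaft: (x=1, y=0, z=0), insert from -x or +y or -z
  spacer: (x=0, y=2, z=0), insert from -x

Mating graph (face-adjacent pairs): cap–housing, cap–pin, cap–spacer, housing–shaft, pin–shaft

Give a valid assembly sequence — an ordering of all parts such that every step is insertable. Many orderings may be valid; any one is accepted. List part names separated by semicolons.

housing; cap; pin; shaft; spacer

1. housing@(0, 0, 0) [-x clear] — {housing}
2. cap@(0, 1, 0) [-x clear] — {cap, housing}
3. pin@(1, 1, 0) [+x clear] — {cap, housing, pin}
4. shaft@(1, 0, 0) [-z clear] — {cap, housing, pin, shaft}
5. spacer@(0, 2, 0) [-x clear] — {cap, housing, pin, shaft, spacer}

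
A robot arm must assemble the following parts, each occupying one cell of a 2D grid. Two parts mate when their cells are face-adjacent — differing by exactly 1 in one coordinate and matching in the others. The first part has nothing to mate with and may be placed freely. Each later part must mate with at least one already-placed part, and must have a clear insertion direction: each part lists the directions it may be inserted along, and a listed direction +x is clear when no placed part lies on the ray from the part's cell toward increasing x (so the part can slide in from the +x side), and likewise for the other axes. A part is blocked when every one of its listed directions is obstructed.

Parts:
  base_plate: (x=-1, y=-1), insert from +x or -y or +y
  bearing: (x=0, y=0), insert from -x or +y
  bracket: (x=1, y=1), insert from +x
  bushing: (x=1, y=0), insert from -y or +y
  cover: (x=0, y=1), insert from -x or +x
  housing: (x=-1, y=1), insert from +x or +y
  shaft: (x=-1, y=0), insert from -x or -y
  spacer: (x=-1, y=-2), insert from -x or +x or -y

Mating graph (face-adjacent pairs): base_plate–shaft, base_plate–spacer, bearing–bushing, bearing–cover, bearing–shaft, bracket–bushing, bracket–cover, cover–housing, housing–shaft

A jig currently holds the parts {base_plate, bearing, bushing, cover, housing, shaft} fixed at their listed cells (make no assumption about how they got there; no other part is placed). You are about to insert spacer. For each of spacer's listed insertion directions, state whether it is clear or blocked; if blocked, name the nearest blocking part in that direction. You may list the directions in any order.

+x: clear; -x: clear; -y: clear

-x: ray from spacer(-1, -2) has no placed part ⇒ clear
+x: ray from spacer(-1, -2) has no placed part ⇒ clear
-y: ray from spacer(-1, -2) has no placed part ⇒ clear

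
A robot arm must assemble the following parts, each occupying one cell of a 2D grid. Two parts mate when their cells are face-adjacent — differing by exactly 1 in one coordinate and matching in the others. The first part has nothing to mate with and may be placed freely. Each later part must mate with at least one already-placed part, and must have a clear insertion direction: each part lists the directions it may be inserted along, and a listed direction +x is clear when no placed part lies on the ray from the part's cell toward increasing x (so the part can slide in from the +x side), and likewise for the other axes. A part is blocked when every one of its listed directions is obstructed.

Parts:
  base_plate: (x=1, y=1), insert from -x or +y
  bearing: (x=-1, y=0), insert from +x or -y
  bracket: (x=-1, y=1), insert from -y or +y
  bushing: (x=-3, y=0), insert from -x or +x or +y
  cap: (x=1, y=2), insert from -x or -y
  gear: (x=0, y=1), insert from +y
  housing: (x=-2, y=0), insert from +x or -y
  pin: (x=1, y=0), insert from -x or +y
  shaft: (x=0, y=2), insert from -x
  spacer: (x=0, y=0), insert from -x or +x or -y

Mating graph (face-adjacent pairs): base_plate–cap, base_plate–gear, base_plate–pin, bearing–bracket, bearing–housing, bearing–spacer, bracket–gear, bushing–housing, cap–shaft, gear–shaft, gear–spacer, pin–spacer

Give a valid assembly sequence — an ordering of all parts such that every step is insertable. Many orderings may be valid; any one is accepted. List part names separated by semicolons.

bearing; housing; bushing; bracket; spacer; pin; base_plate; cap; gear; shaft

1. bearing@(-1, 0) [+x clear] — {bearing}
2. housing@(-2, 0) [-y clear] — {bearing, housing}
3. bushing@(-3, 0) [-x clear] — {bearing, bushing, housing}
4. bracket@(-1, 1) [+y clear] — {bearing, bracket, bushing, housing}
5. spacer@(0, 0) [+x clear] — {bearing, bracket, bushing, housing, spacer}
6. pin@(1, 0) [+y clear] — {bearing, bracket, bushing, housing, pin, spacer}
7. base_plate@(1, 1) [+y clear] — {base_plate, bearing, bracket, bushing, housing, pin, spacer}
8. cap@(1, 2) [-x clear] — {base_plate, bearing, bracket, bushing, cap, housing, pin, spacer}
9. gear@(0, 1) [+y clear] — {base_plate, bearing, bracket, bushing, cap, gear, housing, pin, spacer}
10. shaft@(0, 2) [-x clear] — {base_plate, bearing, bracket, bushing, cap, gear, housing, pin, shaft, spacer}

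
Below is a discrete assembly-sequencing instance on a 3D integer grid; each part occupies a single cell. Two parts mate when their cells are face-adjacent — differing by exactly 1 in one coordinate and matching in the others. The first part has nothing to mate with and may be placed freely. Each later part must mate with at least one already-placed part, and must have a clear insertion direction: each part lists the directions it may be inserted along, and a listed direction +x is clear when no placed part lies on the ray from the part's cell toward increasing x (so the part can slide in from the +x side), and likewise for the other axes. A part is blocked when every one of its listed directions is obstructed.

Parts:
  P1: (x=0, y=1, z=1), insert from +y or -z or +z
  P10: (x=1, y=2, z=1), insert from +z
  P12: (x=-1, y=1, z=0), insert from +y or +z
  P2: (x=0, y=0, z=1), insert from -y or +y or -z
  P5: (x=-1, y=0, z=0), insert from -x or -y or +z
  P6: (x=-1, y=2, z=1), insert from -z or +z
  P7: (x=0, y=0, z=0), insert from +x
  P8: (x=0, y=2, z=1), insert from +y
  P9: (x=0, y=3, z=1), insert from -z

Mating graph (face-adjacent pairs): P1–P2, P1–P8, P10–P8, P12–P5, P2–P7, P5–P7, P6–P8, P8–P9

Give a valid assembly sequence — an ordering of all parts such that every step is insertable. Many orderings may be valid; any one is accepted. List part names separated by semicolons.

1. P12@(-1, 1, 0) [+y clear] — {P12}
2. P5@(-1, 0, 0) [-x clear] — {P12, P5}
3. P7@(0, 0, 0) [+x clear] — {P12, P5, P7}
4. P2@(0, 0, 1) [-y clear] — {P12, P2, P5, P7}
5. P1@(0, 1, 1) [+y clear] — {P1, P12, P2, P5, P7}
6. P8@(0, 2, 1) [+y clear] — {P1, P12, P2, P5, P7, P8}
7. P9@(0, 3, 1) [-z clear] — {P1, P12, P2, P5, P7, P8, P9}
8. P10@(1, 2, 1) [+z clear] — {P1, P10, P12, P2, P5, P7, P8, P9}
9. P6@(-1, 2, 1) [-z clear] — {P1, P10, P12, P2, P5, P6, P7, P8, P9}

P12; P5; P7; P2; P1; P8; P9; P10; P6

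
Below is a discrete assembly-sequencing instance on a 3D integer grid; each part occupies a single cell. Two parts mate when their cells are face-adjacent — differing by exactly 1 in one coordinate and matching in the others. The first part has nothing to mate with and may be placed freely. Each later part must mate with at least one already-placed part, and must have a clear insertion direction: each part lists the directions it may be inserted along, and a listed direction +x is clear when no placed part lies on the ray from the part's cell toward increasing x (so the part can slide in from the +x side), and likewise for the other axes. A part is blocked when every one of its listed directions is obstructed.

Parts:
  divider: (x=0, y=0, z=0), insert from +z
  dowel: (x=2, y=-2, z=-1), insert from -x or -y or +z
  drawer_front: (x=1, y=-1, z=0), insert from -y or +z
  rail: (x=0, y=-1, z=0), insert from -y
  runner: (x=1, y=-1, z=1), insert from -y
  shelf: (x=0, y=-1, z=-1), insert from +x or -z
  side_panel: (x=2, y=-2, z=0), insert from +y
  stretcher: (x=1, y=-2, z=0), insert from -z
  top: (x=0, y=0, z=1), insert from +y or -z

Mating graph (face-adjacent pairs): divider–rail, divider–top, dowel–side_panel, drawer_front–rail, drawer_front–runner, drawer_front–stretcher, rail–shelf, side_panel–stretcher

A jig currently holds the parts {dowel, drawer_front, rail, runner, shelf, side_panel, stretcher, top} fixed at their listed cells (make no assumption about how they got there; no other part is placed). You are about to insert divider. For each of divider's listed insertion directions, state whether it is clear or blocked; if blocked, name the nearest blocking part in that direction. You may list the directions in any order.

+z: nearest on ray is top@(0, 0, 1) ⇒ blocked

+z: blocked by top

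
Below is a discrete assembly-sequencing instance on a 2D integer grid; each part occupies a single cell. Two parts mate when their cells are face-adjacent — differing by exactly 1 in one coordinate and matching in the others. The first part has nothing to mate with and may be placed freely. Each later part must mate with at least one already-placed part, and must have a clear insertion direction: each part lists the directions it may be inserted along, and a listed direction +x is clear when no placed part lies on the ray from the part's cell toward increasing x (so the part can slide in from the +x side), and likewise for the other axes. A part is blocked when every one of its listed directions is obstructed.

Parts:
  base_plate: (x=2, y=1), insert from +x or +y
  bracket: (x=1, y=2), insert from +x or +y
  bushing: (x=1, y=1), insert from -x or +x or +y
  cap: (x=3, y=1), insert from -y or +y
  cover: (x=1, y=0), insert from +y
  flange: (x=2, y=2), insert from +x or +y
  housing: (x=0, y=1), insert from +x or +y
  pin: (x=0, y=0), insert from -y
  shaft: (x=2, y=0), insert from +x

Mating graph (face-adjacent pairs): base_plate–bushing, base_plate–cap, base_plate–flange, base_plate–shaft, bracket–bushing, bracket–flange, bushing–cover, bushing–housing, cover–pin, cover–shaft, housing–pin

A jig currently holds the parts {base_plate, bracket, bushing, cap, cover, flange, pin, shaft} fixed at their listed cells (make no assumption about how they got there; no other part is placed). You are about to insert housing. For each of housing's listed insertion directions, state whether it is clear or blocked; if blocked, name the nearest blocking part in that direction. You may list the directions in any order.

+x: nearest on ray is bushing@(1, 1) ⇒ blocked
+y: ray from housing(0, 1) has no placed part ⇒ clear

+x: blocked by bushing; +y: clear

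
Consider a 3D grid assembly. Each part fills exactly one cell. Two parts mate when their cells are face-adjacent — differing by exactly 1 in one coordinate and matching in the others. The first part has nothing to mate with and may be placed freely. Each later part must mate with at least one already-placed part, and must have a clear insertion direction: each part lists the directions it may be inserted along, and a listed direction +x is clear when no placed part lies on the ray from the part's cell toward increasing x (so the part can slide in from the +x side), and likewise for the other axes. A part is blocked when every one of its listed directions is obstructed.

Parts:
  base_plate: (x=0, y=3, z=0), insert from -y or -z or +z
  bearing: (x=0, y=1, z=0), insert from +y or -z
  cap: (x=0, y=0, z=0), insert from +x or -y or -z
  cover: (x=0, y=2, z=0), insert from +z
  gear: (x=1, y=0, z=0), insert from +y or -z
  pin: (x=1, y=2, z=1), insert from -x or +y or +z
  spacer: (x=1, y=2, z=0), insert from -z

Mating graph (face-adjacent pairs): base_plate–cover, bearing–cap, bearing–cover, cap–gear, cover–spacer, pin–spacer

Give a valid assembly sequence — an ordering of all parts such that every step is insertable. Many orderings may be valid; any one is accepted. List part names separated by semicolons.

1. cap@(0, 0, 0) [+x clear] — {cap}
2. bearing@(0, 1, 0) [+y clear] — {bearing, cap}
3. cover@(0, 2, 0) [+z clear] — {bearing, cap, cover}
4. gear@(1, 0, 0) [+y clear] — {bearing, cap, cover, gear}
5. base_plate@(0, 3, 0) [-z clear] — {base_plate, bearing, cap, cover, gear}
6. spacer@(1, 2, 0) [-z clear] — {base_plate, bearing, cap, cover, gear, spacer}
7. pin@(1, 2, 1) [-x clear] — {base_plate, bearing, cap, cover, gear, pin, spacer}

cap; bearing; cover; gear; base_plate; spacer; pin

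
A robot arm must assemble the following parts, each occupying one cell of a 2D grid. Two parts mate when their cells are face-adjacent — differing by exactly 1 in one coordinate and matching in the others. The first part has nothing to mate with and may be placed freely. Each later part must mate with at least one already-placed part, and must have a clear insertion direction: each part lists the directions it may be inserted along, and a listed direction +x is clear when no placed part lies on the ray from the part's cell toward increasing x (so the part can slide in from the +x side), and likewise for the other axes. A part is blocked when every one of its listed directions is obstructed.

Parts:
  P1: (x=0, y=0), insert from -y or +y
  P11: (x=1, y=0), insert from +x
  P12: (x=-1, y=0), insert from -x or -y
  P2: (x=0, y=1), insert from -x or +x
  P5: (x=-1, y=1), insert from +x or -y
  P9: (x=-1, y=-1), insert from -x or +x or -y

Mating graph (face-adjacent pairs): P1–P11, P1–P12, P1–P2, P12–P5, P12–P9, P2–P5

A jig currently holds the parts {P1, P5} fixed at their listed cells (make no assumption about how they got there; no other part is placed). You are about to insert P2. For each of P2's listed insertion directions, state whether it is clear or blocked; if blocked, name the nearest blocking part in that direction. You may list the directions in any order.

+x: clear; -x: blocked by P5

-x: nearest on ray is P5@(-1, 1) ⇒ blocked
+x: ray from P2(0, 1) has no placed part ⇒ clear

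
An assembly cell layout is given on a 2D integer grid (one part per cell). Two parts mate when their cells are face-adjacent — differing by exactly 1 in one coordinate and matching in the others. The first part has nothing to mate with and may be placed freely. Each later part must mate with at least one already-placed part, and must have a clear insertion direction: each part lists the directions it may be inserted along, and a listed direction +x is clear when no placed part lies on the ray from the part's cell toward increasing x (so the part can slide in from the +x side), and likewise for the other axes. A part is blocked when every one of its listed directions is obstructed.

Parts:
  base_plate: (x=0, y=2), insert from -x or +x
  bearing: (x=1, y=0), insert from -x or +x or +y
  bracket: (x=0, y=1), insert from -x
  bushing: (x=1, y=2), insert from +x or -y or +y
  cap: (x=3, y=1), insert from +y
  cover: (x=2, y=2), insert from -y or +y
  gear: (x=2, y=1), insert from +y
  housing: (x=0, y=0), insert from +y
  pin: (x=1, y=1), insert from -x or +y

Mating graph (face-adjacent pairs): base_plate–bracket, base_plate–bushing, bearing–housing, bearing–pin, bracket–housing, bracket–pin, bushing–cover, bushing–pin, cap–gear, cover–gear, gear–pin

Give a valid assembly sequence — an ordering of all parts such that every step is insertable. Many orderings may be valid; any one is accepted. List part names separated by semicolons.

1. gear@(2, 1) [+y clear] — {gear}
2. pin@(1, 1) [-x clear] — {gear, pin}
3. bearing@(1, 0) [-x clear] — {bearing, gear, pin}
4. housing@(0, 0) [+y clear] — {bearing, gear, housing, pin}
5. bracket@(0, 1) [-x clear] — {bearing, bracket, gear, housing, pin}
6. cover@(2, 2) [+y clear] — {bearing, bracket, cover, gear, housing, pin}
7. cap@(3, 1) [+y clear] — {bearing, bracket, cap, cover, gear, housing, pin}
8. bushing@(1, 2) [+y clear] — {bearing, bracket, bushing, cap, cover, gear, housing, pin}
9. base_plate@(0, 2) [-x clear] — {base_plate, bearing, bracket, bushing, cap, cover, gear, housing, pin}

gear; pin; bearing; housing; bracket; cover; cap; bushing; base_plate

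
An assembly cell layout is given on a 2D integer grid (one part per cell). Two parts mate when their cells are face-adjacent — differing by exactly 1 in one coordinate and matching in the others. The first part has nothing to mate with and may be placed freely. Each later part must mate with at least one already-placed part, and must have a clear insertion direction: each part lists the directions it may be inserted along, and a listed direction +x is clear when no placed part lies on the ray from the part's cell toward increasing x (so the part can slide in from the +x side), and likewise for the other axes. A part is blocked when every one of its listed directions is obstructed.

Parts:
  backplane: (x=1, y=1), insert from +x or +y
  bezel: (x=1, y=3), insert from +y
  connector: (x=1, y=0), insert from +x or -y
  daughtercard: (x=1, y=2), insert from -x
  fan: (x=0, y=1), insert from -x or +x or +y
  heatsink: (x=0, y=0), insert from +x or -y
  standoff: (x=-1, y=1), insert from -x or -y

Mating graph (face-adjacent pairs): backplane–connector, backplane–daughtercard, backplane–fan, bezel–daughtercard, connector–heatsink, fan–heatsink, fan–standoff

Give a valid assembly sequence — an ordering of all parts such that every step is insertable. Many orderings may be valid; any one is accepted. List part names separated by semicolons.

1. daughtercard@(1, 2) [-x clear] — {daughtercard}
2. bezel@(1, 3) [+y clear] — {bezel, daughtercard}
3. backplane@(1, 1) [+x clear] — {backplane, bezel, daughtercard}
4. fan@(0, 1) [-x clear] — {backplane, bezel, daughtercard, fan}
5. heatsink@(0, 0) [+x clear] — {backplane, bezel, daughtercard, fan, heatsink}
6. standoff@(-1, 1) [-x clear] — {backplane, bezel, daughtercard, fan, heatsink, standoff}
7. connector@(1, 0) [+x clear] — {backplane, bezel, connector, daughtercard, fan, heatsink, standoff}

daughtercard; bezel; backplane; fan; heatsink; standoff; connector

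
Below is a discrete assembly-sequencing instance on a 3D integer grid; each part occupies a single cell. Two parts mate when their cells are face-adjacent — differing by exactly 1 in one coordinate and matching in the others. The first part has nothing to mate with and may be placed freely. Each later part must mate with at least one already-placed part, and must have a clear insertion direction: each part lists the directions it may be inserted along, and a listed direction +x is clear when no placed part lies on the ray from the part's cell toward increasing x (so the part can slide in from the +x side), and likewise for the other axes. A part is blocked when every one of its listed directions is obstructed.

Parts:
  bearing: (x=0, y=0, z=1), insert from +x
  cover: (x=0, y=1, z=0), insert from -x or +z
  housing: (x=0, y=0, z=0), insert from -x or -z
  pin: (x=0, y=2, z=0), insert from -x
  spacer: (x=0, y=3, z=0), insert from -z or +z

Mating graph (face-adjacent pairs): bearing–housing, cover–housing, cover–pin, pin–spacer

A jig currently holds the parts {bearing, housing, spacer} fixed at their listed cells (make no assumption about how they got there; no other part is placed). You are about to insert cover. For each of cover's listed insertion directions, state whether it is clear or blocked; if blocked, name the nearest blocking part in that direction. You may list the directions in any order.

-x: ray from cover(0, 1, 0) has no placed part ⇒ clear
+z: ray from cover(0, 1, 0) has no placed part ⇒ clear

+z: clear; -x: clear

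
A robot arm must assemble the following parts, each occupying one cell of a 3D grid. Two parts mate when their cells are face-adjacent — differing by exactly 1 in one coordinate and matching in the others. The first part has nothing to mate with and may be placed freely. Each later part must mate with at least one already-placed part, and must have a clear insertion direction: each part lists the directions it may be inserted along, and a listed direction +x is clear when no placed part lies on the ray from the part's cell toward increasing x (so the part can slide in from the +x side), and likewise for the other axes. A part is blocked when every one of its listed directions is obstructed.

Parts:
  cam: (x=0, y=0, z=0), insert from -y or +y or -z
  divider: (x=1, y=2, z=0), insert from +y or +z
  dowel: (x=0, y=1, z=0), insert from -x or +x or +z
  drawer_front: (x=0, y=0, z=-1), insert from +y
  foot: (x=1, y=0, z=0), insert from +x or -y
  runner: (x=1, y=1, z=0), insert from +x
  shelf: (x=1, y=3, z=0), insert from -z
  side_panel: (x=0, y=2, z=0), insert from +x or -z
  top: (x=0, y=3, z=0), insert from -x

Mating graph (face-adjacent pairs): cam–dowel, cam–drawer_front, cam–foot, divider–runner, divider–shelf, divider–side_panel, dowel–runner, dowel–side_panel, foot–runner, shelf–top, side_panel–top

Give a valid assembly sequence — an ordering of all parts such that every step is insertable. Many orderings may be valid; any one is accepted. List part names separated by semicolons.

1. top@(0, 3, 0) [-x clear] — {top}
2. shelf@(1, 3, 0) [-z clear] — {shelf, top}
3. side_panel@(0, 2, 0) [+x clear] — {shelf, side_panel, top}
4. divider@(1, 2, 0) [+z clear] — {divider, shelf, side_panel, top}
5. runner@(1, 1, 0) [+x clear] — {divider, runner, shelf, side_panel, top}
6. foot@(1, 0, 0) [+x clear] — {divider, foot, runner, shelf, side_panel, top}
7. cam@(0, 0, 0) [-y clear] — {cam, divider, foot, runner, shelf, side_panel, top}
8. drawer_front@(0, 0, -1) [+y clear] — {cam, divider, drawer_front, foot, runner, shelf, side_panel, top}
9. dowel@(0, 1, 0) [-x clear] — {cam, divider, dowel, drawer_front, foot, runner, shelf, side_panel, top}

top; shelf; side_panel; divider; runner; foot; cam; drawer_front; dowel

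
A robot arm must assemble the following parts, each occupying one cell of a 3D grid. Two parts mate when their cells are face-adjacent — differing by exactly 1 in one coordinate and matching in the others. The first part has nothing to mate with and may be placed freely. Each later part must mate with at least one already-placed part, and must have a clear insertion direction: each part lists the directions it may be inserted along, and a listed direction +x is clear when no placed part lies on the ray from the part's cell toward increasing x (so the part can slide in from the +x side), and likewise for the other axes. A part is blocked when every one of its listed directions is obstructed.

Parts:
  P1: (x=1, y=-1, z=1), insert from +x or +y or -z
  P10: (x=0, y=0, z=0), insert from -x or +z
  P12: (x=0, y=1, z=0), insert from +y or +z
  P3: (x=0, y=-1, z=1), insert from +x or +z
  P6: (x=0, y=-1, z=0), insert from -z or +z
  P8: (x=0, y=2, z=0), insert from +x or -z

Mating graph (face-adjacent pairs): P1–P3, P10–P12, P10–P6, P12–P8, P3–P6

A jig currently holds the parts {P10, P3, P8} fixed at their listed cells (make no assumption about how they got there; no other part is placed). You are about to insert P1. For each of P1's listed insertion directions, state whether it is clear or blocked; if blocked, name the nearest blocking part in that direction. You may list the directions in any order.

+x: ray from P1(1, -1, 1) has no placed part ⇒ clear
+y: ray from P1(1, -1, 1) has no placed part ⇒ clear
-z: ray from P1(1, -1, 1) has no placed part ⇒ clear

+x: clear; +y: clear; -z: clear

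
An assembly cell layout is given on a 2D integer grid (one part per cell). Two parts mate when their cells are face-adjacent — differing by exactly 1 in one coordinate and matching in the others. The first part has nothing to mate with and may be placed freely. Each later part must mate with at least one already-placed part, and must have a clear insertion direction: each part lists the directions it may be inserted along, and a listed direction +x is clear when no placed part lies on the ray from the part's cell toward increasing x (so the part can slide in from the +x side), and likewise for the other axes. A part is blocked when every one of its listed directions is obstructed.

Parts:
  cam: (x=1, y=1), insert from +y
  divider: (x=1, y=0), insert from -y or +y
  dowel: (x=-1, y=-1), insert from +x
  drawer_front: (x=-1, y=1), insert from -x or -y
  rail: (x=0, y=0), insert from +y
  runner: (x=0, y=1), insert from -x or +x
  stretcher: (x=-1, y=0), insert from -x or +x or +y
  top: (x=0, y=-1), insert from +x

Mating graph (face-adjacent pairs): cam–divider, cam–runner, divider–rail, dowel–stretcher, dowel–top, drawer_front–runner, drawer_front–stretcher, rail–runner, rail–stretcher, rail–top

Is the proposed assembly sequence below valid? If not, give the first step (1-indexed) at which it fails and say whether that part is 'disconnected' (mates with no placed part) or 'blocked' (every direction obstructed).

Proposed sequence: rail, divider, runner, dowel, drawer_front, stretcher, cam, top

1. rail@(0, 0) [+y clear] — {rail}
2. divider@(1, 0) [-y clear] — {divider, rail}
3. runner@(0, 1) [-x clear] — {divider, rail, runner}
4. dowel@(-1, -1) — no placed neighbour ⇒ disconnected

Invalid at step 4 (disconnected)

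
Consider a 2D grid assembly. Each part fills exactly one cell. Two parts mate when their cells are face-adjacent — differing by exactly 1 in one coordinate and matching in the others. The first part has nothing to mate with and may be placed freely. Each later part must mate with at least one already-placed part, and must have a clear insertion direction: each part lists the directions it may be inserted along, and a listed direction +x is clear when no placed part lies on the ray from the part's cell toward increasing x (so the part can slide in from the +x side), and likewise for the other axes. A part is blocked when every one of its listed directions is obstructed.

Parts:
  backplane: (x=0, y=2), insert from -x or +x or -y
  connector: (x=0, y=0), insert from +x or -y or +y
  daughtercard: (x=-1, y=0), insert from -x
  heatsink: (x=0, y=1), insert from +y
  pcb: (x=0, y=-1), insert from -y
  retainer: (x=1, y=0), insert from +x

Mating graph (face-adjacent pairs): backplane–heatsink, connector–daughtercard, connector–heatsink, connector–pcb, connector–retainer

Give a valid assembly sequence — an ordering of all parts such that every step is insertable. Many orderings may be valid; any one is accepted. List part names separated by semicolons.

daughtercard; connector; heatsink; backplane; retainer; pcb

1. daughtercard@(-1, 0) [-x clear] — {daughtercard}
2. connector@(0, 0) [+x clear] — {connector, daughtercard}
3. heatsink@(0, 1) [+y clear] — {connector, daughtercard, heatsink}
4. backplane@(0, 2) [-x clear] — {backplane, connector, daughtercard, heatsink}
5. retainer@(1, 0) [+x clear] — {backplane, connector, daughtercard, heatsink, retainer}
6. pcb@(0, -1) [-y clear] — {backplane, connector, daughtercard, heatsink, pcb, retainer}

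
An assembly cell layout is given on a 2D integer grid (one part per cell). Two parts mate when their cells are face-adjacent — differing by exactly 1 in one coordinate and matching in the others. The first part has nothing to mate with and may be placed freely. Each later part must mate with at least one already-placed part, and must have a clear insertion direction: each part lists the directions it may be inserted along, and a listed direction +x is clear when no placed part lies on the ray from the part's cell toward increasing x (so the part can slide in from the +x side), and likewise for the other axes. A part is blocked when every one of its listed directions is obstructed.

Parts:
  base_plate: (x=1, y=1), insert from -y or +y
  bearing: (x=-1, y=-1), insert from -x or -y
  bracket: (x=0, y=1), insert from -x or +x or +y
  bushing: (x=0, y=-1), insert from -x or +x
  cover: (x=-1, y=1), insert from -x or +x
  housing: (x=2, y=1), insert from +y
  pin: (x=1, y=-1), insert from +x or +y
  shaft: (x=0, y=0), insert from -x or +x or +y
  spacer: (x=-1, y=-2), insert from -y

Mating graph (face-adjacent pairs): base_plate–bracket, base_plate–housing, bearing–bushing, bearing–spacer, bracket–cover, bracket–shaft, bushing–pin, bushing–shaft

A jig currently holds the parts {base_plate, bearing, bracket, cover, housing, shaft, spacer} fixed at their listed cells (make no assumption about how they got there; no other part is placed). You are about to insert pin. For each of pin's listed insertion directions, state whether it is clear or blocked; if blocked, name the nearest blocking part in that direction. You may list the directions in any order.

+x: clear; +y: blocked by base_plate

+x: ray from pin(1, -1) has no placed part ⇒ clear
+y: nearest on ray is base_plate@(1, 1) ⇒ blocked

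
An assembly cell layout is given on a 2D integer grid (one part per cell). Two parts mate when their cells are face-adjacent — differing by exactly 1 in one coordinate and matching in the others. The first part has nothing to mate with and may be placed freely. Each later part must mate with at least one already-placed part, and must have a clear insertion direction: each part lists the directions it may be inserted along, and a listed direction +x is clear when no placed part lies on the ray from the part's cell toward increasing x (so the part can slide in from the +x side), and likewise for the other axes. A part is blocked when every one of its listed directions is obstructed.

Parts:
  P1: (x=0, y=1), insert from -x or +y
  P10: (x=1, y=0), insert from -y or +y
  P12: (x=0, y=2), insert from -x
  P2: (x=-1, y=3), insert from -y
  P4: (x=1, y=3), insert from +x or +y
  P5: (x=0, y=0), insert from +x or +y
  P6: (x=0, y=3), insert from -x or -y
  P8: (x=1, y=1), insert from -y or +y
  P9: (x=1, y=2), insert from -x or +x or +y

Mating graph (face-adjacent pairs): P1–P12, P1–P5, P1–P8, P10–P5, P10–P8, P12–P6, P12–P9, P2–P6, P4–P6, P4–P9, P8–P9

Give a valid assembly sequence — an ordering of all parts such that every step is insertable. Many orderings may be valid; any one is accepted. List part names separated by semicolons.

P6; P2; P12; P1; P5; P10; P8; P4; P9

1. P6@(0, 3) [-x clear] — {P6}
2. P2@(-1, 3) [-y clear] — {P2, P6}
3. P12@(0, 2) [-x clear] — {P12, P2, P6}
4. P1@(0, 1) [-x clear] — {P1, P12, P2, P6}
5. P5@(0, 0) [+x clear] — {P1, P12, P2, P5, P6}
6. P10@(1, 0) [-y clear] — {P1, P10, P12, P2, P5, P6}
7. P8@(1, 1) [+y clear] — {P1, P10, P12, P2, P5, P6, P8}
8. P4@(1, 3) [+x clear] — {P1, P10, P12, P2, P4, P5, P6, P8}
9. P9@(1, 2) [+x clear] — {P1, P10, P12, P2, P4, P5, P6, P8, P9}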